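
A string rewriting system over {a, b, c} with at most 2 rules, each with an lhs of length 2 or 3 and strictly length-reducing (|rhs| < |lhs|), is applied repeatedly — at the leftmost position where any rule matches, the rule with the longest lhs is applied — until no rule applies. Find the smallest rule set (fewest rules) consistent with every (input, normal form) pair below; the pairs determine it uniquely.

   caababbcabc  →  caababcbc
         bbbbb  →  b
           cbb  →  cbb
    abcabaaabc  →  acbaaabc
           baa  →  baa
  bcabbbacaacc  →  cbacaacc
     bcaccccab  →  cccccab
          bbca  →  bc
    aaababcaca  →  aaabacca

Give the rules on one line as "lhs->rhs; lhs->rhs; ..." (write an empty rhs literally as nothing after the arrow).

bbb->b; bca->c

  | caababbcabc => caababcbc
  | bbbbb => bbb => b
  | cbb
  | abcabaaabc => acbaaabc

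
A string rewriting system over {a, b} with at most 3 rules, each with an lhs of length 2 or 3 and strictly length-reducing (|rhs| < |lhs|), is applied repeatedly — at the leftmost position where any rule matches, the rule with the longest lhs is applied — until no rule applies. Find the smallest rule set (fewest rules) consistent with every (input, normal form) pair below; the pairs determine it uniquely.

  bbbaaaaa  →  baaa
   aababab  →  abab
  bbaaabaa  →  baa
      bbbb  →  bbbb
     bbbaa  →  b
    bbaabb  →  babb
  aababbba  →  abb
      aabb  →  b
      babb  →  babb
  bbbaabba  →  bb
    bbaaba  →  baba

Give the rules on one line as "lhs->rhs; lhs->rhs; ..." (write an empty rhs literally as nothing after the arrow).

  | bbbaaaaa => bbaaaa => baaa
  | aababab => abab
  | bbaaabaa => baabaa => baa
  | bbbb

aab->; bba->b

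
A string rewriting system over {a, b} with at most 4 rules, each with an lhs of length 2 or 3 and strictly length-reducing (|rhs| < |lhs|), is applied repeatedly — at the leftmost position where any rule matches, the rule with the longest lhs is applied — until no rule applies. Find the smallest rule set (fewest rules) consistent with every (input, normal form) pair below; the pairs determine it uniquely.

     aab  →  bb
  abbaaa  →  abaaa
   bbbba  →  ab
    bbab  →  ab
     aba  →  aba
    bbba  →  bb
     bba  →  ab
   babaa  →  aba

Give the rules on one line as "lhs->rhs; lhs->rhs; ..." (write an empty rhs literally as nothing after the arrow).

  | aab => bb
  | abbaaa => abaaa
  | bbbba => bbab => abb => ab
  | bbab => abb => ab

aab->bb; abb->ab; bab->bb; bba->ab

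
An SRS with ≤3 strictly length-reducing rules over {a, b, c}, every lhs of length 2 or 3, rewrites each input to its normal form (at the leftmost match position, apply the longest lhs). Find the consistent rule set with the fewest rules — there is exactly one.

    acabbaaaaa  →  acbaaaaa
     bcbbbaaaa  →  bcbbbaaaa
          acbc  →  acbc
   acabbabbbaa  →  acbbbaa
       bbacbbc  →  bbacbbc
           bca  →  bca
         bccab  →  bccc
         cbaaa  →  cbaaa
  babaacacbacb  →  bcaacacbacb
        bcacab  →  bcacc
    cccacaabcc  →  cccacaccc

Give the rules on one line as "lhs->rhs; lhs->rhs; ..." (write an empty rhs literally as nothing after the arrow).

  | acabbaaaaa => acbaaaaa
  | bcbbbaaaa
  | acbc
  | acabbabbbaa => acbabbbaa => acbbbaa

ab->c; abb->b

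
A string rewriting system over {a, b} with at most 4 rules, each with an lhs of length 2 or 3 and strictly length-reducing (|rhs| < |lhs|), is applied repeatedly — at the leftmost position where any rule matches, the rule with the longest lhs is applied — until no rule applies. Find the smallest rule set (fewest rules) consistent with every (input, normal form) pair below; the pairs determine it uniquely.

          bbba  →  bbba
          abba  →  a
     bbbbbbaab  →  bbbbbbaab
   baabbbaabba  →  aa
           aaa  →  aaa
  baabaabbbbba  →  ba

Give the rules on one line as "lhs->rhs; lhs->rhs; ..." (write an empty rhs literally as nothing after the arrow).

aba->ba; abb->; bab->

  | bbba
  | abba => a
  | bbbbbbaab
  | baabbbaabba => babaabba => aabba => aa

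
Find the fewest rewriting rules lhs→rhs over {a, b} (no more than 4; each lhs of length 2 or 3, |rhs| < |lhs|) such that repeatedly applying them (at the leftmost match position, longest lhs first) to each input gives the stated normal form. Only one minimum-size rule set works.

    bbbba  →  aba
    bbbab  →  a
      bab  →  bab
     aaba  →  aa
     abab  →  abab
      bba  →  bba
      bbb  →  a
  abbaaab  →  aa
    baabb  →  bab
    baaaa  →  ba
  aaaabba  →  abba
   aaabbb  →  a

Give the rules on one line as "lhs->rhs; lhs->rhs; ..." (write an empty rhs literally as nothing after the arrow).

aaa->; aab->a; bbb->a

  | bbbba => aba
  | bbbab => aab => a
  | bab
  | aaba => aa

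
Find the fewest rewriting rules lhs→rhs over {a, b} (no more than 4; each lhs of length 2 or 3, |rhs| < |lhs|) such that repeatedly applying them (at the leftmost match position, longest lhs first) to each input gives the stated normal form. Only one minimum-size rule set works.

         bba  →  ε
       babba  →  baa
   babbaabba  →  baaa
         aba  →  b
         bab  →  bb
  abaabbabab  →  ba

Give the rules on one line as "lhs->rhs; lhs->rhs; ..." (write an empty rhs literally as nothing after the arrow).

aba->b; bab->bb; bba->; bbb->ba

  | bba => ε
  | babba => bbba => baa
  | babbaabba => bbbaabba => baaabba => baaa
  | aba => b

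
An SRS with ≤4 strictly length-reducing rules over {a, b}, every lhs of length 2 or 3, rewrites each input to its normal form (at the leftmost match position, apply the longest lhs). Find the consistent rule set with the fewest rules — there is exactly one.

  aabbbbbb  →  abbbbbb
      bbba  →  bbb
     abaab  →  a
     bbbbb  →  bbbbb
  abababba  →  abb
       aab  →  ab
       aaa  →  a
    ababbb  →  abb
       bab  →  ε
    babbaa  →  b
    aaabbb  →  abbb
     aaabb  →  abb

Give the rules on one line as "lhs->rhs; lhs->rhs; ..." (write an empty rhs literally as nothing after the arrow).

aa->a; ba->b; bab->

  | aabbbbbb => abbbbbb
  | bbba => bbb
  | abaab => abab => a
  | bbbbb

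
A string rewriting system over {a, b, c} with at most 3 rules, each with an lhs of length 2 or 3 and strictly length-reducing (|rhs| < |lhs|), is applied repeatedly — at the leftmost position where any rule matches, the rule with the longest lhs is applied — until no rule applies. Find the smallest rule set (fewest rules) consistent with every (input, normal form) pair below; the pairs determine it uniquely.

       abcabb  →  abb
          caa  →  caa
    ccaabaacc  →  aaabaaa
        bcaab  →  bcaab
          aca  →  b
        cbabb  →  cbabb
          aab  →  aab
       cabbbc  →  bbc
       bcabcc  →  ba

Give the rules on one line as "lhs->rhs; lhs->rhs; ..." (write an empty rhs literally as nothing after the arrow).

  | abcabb => abb
  | caa
  | ccaabaacc => aaabaacc => aaabaaa
  | bcaab

aca->b; cab->; cc->a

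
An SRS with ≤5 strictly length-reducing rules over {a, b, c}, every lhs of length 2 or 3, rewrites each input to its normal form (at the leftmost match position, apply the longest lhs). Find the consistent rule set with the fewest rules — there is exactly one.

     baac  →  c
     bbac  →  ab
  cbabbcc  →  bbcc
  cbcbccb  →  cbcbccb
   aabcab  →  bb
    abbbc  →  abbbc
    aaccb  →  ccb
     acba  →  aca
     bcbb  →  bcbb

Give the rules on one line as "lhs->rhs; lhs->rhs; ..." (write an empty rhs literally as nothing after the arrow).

aa->; ba->a; bac->ab; cab->b

  | baac => aac => c
  | bbac => bab => ab
  | cbabbcc => cabbcc => bbcc
  | cbcbccb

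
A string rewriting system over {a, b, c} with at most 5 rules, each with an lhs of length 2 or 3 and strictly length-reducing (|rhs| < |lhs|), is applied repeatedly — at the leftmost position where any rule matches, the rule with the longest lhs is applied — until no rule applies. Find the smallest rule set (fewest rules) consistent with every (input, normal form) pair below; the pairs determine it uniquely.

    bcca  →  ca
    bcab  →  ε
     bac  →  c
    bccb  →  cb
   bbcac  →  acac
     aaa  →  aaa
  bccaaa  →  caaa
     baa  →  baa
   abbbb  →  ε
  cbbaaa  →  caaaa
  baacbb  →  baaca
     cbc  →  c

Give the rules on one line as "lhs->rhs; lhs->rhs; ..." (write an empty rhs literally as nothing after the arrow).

ab->; bac->c; bb->a; bc->

  | bcca => ca
  | bcab => ab => ε
  | bac => c
  | bccb => cb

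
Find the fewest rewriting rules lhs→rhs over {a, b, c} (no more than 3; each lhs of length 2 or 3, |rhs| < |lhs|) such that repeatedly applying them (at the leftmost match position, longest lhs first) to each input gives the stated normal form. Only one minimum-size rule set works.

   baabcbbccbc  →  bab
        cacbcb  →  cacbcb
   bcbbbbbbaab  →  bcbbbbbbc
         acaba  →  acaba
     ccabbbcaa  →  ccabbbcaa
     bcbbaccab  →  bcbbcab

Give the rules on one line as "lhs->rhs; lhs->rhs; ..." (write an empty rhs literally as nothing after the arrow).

  | baabcbbccbc => bccbbccbc => babccbc => babac => bab
  | cacbcb
  | bcbbbbbbaab => bcbbbbbbc
  | acaba

aab->c; bac->b; ccb->a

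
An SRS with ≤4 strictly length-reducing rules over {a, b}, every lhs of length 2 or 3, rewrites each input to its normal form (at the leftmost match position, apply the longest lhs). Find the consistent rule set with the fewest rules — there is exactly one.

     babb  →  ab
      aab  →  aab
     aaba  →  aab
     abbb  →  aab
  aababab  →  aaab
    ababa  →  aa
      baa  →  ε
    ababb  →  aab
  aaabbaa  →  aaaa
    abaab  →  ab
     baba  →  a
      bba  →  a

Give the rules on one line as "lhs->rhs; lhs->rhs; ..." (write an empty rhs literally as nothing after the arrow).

  | babb => bbb => ab
  | aab
  | aaba => aab
  | abbb => aab

ba->b; baa->; bb->a; bba->bb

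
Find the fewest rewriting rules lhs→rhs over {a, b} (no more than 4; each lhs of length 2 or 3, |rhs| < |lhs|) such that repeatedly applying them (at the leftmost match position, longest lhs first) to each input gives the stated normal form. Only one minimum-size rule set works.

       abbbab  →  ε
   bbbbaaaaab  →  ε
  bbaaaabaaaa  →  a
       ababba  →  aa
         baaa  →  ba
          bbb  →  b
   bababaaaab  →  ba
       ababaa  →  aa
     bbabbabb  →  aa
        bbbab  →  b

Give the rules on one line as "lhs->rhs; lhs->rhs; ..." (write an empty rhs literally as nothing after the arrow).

aaa->a; ab->; abb->a; bb->

  | abbbab => abab => ab => ε
  | bbbbaaaaab => bbaaaaab => aaaaab => aaab => ab => ε
  | bbaaaabaaaa => aaaabaaaa => aabaaaa => aaaaa => aaa => a
  | ababba => abba => aa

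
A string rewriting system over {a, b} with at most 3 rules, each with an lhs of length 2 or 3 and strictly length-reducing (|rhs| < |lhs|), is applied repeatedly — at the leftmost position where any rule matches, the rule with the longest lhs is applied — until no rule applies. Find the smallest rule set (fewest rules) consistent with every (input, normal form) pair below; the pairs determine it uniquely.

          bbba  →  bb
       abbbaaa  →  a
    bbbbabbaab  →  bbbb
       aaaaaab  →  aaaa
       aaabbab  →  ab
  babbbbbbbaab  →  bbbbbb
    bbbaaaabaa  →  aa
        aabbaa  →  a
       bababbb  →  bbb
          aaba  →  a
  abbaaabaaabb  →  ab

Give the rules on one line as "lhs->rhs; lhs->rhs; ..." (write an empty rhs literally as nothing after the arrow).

  | bbba => bb
  | abbbaaa => abbaa => aba => a
  | bbbbabbaab => bbbbbaab => bbbbab => bbbb
  | aaaaaab => aaaa

aab->; ba->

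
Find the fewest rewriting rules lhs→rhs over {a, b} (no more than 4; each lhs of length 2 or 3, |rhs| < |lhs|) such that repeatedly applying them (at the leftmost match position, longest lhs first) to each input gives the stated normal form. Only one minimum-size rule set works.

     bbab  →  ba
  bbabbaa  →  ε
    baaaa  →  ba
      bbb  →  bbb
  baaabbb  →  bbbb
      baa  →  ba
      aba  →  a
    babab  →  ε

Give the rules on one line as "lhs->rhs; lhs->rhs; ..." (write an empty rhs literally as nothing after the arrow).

  | bbab => ba
  | bbabbaa => babaa => aaa => ε
  | baaaa => ba
  | bbb

aa->a; aaa->; ab->; bab->a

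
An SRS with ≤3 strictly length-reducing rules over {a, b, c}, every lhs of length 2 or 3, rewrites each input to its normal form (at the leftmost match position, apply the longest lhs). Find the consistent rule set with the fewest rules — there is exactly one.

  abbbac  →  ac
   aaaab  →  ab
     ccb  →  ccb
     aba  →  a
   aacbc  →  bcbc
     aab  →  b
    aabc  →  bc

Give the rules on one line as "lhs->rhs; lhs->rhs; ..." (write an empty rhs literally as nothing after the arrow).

  | abbbac => abbac => abac => ac
  | aaaab => baab => ab
  | ccb
  | aba => a

aa->b; ba->; bb->b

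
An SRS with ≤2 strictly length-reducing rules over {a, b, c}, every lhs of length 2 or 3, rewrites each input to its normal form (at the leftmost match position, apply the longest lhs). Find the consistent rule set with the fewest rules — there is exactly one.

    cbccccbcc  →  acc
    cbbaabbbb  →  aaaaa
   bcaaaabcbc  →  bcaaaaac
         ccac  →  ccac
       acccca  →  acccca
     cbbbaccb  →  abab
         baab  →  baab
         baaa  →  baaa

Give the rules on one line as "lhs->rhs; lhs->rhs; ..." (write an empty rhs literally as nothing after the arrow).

bb->a; cb->b

  | cbccccbcc => bccccbcc => bcccbcc => bccbcc => bcbcc => bbcc => acc
  | cbbaabbbb => bbaabbbb => aaabbbb => aaaabb => aaaaa
  | bcaaaabcbc => bcaaaabbc => bcaaaaac
  | ccac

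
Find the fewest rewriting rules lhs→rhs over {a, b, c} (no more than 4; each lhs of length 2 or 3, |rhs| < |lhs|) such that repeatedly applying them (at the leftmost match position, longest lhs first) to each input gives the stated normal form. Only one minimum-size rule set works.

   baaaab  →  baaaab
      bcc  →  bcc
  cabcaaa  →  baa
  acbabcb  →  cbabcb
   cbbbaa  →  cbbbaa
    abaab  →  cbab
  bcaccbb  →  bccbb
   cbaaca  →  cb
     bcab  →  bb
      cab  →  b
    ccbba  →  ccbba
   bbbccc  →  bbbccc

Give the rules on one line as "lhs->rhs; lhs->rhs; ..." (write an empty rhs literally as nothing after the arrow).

  | baaaab
  | bcc
  | cabcaaa => bcaaa => baa
  | acbabcb => cbabcb

aba->cb; ac->c; ca->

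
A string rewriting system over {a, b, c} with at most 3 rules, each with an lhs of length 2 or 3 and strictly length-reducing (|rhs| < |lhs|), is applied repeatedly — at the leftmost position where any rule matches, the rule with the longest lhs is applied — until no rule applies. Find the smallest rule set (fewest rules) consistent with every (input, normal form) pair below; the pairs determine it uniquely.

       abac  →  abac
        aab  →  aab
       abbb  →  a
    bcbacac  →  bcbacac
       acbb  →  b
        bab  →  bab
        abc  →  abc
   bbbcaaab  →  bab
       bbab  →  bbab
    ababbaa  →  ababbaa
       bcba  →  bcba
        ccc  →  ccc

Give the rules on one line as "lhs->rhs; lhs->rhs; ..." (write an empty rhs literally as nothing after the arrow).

  | abac
  | aab
  | abbb => a
  | bcbacac

acb->; bbb->; caa->b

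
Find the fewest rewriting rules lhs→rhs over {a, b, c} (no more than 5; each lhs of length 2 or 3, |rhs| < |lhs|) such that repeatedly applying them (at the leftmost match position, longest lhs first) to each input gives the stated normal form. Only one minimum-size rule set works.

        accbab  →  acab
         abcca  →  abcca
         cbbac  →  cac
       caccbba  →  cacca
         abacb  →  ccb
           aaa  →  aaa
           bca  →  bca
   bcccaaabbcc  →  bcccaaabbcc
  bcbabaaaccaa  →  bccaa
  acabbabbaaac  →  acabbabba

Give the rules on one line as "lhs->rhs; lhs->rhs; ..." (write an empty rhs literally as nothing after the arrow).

  | accbab => acab
  | abcca
  | cbbac => cac
  | caccbba => cacca

aac->; aba->c; cba->a; cbb->c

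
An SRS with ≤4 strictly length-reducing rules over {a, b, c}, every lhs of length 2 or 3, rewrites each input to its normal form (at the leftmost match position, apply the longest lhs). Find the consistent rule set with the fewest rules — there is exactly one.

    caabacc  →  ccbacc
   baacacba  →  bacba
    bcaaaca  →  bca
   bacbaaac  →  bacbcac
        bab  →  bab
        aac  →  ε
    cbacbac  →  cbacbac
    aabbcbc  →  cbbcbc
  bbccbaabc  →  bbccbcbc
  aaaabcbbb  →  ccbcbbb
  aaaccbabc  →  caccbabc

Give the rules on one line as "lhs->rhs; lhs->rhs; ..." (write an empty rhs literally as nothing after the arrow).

aa->c; aac->; cca->

  | caabacc => ccbacc
  | baacacba => bacba
  | bcaaaca => bccaca => bca
  | bacbaaac => bacbcac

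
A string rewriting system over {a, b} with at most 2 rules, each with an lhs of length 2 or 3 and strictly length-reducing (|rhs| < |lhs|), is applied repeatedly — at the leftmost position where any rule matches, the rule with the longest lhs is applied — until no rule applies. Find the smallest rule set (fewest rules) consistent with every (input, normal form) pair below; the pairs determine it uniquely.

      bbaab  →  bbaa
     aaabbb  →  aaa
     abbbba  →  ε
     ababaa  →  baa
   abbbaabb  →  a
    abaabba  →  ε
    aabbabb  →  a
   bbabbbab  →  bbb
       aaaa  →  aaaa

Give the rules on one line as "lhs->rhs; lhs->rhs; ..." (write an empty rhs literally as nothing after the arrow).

ab->a; aba->

  | bbaab => bbaa
  | aaabbb => aaabb => aaab => aaa
  | abbbba => abbba => abba => aba => ε
  | ababaa => baa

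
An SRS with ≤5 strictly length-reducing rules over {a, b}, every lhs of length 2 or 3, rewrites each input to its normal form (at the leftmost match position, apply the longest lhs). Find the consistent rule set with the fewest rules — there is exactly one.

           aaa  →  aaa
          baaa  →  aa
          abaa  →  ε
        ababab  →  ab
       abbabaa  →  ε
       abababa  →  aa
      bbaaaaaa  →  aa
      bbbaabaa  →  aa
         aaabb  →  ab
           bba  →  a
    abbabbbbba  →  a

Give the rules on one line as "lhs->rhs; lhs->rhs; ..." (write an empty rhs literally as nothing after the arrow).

aab->; abb->; ba->a; baa->ab

  | aaa
  | baaa => aba => aa
  | abaa => aab => ε
  | ababab => aabab => ab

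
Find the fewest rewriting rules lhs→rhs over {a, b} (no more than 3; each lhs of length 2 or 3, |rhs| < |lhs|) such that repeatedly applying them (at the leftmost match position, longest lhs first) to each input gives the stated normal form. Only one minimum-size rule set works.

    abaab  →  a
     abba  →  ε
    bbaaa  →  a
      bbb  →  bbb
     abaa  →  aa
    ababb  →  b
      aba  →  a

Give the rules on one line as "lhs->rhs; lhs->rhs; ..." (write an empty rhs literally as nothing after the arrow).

ab->; ba->

  | abaab => aab => a
  | abba => ba => ε
  | bbaaa => baa => a
  | bbb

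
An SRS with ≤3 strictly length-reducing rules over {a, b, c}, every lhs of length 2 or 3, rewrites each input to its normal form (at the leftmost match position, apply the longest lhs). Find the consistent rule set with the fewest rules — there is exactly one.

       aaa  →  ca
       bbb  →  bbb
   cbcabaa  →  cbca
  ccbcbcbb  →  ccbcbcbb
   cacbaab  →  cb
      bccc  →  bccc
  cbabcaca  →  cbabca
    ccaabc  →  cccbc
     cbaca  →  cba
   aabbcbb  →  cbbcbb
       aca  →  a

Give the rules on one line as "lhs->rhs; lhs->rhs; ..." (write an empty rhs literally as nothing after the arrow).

aa->c; ac->; baa->

  | aaa => ca
  | bbb
  | cbcabaa => cbca
  | ccbcbcbb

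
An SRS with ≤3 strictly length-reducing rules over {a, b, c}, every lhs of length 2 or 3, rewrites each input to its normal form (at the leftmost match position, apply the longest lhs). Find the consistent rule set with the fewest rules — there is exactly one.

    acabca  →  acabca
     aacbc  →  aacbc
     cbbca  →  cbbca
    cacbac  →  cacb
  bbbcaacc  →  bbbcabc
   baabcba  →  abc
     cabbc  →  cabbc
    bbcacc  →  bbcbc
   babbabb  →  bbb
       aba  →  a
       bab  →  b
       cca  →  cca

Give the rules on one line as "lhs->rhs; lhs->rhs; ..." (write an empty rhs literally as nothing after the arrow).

  | acabca
  | aacbc
  | cbbca
  | cacbac => cacb

acc->bc; ba->; bac->b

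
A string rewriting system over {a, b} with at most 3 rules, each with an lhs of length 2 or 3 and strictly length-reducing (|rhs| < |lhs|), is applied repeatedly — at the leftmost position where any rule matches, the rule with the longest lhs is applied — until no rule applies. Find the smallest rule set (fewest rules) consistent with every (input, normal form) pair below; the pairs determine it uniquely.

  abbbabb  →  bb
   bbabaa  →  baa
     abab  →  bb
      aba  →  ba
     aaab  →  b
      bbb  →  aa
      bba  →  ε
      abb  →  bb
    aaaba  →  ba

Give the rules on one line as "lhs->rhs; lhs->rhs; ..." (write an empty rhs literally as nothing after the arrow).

ab->b; bba->; bbb->aa

  | abbbabb => bbbabb => aaabb => aabb => abb => bb
  | bbabaa => baa
  | abab => bab => bb
  | aba => ba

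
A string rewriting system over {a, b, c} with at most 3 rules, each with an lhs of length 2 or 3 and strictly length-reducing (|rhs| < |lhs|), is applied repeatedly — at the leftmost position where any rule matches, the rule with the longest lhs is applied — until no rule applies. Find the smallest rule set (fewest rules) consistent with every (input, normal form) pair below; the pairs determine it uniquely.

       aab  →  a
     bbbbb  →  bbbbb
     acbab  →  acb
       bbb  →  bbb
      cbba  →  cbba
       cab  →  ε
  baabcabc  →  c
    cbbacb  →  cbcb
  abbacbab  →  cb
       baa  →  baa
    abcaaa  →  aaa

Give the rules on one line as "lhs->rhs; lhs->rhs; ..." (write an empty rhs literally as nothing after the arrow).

ab->; bac->c; ca->a

  | aab => a
  | bbbbb
  | acbab => acb
  | bbb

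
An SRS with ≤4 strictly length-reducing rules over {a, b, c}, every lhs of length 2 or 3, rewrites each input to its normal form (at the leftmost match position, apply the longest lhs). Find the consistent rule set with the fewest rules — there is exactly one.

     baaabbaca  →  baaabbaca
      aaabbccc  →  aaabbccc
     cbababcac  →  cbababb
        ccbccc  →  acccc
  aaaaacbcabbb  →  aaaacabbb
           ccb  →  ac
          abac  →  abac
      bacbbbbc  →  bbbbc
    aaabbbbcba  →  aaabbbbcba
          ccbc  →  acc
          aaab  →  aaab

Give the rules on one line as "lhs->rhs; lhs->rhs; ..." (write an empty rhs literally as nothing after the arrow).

  | baaabbaca
  | aaabbccc
  | cbababcac => cbababb
  | ccbccc => acccc

acb->; cac->b; ccb->ac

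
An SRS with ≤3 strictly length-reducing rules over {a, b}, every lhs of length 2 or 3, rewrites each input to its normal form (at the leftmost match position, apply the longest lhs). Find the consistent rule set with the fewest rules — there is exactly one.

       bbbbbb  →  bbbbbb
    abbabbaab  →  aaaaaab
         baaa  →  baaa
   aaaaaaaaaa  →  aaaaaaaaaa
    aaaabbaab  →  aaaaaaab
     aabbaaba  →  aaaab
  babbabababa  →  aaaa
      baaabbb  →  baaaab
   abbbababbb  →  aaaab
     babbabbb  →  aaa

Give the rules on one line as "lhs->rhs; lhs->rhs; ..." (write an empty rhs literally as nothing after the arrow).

aba->b; abb->aa; bab->aa

  | bbbbbb
  | abbabbaab => aaabbaab => aaaaaab
  | baaa
  | aaaaaaaaaa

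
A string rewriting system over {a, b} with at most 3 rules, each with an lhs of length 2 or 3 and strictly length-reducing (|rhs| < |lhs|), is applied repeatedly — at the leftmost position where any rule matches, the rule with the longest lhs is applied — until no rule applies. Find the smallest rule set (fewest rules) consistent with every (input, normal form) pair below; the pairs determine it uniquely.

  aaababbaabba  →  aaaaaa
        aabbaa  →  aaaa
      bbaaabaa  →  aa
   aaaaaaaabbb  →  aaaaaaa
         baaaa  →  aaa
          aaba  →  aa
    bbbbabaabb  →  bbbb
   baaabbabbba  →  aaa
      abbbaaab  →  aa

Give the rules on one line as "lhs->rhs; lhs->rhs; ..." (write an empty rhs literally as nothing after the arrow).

  | aaababbaabba => aaabbaabba => aaaaabba => aaaaaa
  | aabbaa => aaaa
  | bbaaabaa => baabaa => abaa => aa
  | aaaaaaaabbb => aaaaaaaab => aaaaaaa

ab->; abb->a; ba->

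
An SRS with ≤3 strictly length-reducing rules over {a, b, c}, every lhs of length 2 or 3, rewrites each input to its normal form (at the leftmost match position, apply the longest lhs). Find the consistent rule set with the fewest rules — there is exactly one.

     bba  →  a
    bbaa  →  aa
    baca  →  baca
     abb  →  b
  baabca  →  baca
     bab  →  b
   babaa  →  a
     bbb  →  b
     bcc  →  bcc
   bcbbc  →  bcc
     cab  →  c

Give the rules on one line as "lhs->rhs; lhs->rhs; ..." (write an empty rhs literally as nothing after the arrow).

ab->; aba->b; bb->

  | bba => a
  | bbaa => aa
  | baca
  | abb => b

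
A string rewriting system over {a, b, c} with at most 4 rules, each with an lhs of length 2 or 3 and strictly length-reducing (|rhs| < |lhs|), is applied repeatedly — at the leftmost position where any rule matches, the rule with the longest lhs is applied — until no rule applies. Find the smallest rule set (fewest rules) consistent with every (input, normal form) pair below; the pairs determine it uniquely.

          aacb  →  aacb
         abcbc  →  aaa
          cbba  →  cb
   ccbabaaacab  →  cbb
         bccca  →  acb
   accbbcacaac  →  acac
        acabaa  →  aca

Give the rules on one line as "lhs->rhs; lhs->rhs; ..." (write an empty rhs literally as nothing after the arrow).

  | aacb
  | abcbc => aabc => aaa
  | cbba => cb
  | ccbabaaacab => ccbaaacab => ccaacab => cbacab => ccab => cbb

ba->; bc->a; caa->ca; cca->cb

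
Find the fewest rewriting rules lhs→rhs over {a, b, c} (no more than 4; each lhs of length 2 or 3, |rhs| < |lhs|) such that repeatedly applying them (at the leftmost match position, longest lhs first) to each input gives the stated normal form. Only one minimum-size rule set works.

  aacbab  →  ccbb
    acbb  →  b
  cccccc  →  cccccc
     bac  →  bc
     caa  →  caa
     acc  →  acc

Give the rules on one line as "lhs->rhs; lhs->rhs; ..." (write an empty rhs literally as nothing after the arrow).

aac->cc; acb->; ba->b

  | aacbab => ccbab => ccbb
  | acbb => b
  | cccccc
  | bac => bc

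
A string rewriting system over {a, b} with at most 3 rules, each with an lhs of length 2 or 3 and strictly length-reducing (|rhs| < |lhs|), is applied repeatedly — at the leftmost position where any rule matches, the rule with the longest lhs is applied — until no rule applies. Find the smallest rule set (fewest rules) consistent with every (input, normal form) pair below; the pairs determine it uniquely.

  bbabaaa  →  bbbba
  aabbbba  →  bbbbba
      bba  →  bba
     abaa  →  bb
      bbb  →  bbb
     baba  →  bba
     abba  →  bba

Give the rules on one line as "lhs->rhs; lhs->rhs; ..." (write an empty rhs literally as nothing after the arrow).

  | bbabaaa => bbbaaa => bbbba
  | aabbbba => bbbbba
  | bba
  | abaa => baa => bb

aa->b; ab->b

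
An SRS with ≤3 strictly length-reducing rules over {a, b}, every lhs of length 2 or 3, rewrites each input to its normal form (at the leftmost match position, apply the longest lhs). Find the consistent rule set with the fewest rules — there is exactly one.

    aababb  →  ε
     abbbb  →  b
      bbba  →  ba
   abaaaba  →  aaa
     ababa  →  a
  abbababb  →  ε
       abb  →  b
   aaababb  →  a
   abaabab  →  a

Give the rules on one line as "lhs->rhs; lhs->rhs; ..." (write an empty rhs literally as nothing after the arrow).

  | aababb => aabb => ab => ε
  | abbbb => bbb => b
  | bbba => ba
  | abaaaba => aaaba => aaa

ab->; bb->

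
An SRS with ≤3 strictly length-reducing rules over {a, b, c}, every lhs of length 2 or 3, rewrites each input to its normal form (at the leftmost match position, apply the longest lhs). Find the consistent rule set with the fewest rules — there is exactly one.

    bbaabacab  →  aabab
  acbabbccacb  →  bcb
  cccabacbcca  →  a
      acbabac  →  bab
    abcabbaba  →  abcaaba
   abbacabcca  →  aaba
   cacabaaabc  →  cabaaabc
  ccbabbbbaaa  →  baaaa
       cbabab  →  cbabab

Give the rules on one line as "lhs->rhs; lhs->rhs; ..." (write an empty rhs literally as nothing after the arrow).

ac->; bb->; cc->

  | bbaabacab => aabacab => aabab
  | acbabbccacb => babbccacb => baccacb => bcacb => bcb
  | cccabacbcca => cabacbcca => cabbcca => cacca => cca => a
  | acbabac => babac => bab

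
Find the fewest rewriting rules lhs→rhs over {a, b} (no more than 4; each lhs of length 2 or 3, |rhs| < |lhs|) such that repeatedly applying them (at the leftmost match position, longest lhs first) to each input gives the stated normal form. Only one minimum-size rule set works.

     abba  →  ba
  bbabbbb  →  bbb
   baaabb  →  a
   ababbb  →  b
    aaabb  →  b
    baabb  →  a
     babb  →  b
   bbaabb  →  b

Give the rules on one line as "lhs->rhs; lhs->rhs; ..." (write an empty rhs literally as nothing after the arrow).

  | abba => ba
  | bbabbbb => abbbb => bbb
  | baaabb => baab => bab => a
  | ababbb => babbb => abb => b

ab->b; abb->b; bab->a; bba->a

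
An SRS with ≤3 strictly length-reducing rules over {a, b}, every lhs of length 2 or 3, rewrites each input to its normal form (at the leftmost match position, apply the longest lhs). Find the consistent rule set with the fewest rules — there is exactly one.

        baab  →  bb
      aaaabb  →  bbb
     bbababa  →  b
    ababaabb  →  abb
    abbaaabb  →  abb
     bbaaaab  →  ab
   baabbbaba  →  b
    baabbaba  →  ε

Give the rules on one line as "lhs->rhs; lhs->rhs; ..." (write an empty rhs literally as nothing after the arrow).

  | baab => aab => bb
  | aaaabb => baabb => aabb => bbb
  | bbababa => baba => aba => aa => b
  | ababaabb => aabaabb => bbaabb => abb

aa->b; ba->a; bba->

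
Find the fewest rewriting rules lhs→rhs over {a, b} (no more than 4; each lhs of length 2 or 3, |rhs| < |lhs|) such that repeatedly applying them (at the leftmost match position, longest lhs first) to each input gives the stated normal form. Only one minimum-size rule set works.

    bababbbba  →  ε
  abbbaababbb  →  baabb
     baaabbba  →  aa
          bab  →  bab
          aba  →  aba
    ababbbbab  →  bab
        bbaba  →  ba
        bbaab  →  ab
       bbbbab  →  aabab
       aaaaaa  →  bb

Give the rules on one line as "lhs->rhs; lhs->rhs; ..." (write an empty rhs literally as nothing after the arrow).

aaa->b; bba->; bbb->aa

  | bababbbba => babaaaba => babbba => baaaa => bba => ε
  | abbbaababbb => aaaaababbb => baababbb => baabaaa => baabb
  | baaabbba => bbbbba => aabba => aa
  | bab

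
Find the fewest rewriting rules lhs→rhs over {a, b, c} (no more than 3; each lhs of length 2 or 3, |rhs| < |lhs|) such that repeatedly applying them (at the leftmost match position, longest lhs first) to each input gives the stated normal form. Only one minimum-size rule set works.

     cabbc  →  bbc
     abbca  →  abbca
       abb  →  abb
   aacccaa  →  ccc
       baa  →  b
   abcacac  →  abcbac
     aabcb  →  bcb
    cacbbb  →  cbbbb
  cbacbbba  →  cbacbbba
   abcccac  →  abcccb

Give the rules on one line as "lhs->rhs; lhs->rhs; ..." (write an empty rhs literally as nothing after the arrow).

aa->; cab->b; cac->cb

  | cabbc => bbc
  | abbca
  | abb
  | aacccaa => cccaa => ccc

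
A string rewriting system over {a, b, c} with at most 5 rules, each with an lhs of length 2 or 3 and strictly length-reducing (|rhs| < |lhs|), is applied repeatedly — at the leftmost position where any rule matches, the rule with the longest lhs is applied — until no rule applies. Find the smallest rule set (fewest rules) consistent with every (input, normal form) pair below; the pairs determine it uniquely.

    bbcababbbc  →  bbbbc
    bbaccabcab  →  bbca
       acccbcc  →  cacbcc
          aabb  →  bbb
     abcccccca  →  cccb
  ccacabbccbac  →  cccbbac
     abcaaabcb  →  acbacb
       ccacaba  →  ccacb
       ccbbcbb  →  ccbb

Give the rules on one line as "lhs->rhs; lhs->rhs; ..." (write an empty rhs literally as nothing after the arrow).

  | bbcababbbc => bbcaabbbc => bbcbbbbc => bbbbc
  | bbaccabcab => bbcaabcab => bbcbbcab => bbcab => bbca
  | acccbcc => cacbcc
  | aabb => bbb

aa->b; ab->a; acc->ca; bcb->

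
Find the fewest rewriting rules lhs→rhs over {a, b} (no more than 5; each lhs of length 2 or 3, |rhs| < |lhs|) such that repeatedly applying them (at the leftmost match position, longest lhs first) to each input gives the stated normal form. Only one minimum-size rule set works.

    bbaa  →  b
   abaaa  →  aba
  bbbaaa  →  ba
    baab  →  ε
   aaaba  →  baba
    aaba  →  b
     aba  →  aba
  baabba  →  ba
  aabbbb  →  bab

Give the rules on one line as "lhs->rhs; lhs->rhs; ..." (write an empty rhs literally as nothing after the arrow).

  | bbaa => aa => b
  | abaaa => aba
  | bbbaaa => baaa => ba
  | baab => bb => ε

aa->b; aab->ba; baa->b; bb->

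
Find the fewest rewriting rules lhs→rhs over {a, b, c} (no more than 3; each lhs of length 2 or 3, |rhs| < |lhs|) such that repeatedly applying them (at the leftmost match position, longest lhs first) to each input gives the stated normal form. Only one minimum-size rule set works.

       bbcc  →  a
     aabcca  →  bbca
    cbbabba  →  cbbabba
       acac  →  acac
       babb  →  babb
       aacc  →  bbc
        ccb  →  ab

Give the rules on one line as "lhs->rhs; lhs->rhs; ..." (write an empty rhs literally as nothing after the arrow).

aac->bb; bcc->cc; cc->a

  | bbcc => bcc => cc => a
  | aabcca => aacca => bbca
  | cbbabba
  | acac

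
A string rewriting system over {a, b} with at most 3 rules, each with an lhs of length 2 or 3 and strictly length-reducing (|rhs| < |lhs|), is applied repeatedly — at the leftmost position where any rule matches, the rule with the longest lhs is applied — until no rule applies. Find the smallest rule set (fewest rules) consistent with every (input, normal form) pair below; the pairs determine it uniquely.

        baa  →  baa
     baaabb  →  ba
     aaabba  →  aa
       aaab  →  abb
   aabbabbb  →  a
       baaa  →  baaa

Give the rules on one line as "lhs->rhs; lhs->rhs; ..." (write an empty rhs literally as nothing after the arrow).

  | baa
  | baaabb => babbb => ba
  | aaabba => abbba => aa
  | aaab => abb

aab->bb; bbb->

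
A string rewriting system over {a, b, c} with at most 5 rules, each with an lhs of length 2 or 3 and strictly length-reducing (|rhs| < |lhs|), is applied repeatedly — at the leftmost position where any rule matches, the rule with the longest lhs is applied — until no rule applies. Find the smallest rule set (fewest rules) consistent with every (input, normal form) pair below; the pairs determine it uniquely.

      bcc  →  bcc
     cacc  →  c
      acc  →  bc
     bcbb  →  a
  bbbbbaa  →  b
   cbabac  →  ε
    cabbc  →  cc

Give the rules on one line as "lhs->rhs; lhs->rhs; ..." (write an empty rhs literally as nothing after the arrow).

aa->; ac->b; bb->a; cb->

  | bcc
  | cacc => cbc => c
  | acc => bc
  | bcbb => bb => a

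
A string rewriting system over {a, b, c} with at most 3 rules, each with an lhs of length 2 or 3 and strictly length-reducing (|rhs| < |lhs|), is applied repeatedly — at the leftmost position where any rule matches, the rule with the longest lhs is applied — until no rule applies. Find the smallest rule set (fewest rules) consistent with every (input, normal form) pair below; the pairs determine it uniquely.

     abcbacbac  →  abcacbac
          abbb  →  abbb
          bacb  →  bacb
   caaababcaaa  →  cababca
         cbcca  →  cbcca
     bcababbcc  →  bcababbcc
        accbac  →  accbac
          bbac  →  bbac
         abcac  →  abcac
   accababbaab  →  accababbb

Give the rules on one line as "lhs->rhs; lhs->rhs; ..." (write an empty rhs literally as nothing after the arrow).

  | abcbacbac => abcacbac
  | abbb
  | bacb
  | caaababcaaa => cababcaaa => cababca

aa->; bcb->bc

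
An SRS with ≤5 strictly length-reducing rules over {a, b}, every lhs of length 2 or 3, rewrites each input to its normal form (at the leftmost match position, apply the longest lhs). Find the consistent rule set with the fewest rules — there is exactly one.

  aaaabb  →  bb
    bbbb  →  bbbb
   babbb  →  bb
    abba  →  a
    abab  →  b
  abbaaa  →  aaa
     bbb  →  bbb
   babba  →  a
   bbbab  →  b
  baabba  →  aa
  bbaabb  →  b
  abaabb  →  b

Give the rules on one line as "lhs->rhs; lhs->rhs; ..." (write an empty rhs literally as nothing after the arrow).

  | aaaabb => aabb => bb
  | bbbb
  | babbb => abbb => bb
  | abba => ba => a

aab->b; abb->b; ba->a; bba->aa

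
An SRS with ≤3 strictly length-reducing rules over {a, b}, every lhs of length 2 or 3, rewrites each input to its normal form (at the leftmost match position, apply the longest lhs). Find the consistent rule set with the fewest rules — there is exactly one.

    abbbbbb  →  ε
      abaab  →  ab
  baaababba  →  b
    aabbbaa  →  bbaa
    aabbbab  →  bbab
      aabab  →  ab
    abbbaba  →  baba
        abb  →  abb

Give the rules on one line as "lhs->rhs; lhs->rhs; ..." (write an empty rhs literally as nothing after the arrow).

aaa->b; aab->; bbb->aa

  | abbbbbb => aaabbb => bbbb => aab => ε
  | abaab => ab
  | baaababba => bbbabba => aaabba => bbba => aaa => b
  | aabbbaa => bbaa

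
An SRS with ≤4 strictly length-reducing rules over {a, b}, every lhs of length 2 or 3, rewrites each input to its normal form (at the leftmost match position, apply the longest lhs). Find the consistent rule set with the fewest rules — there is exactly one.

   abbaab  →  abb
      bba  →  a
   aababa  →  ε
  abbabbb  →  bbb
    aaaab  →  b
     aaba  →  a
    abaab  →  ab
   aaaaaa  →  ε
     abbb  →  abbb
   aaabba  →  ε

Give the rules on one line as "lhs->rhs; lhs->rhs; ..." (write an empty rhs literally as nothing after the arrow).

  | abbaab => abb
  | bba => ba => a
  | aababa => baba => aba => aa => ε
  | abbabbb => ababbb => aabbb => bbb

aa->; ba->a; baa->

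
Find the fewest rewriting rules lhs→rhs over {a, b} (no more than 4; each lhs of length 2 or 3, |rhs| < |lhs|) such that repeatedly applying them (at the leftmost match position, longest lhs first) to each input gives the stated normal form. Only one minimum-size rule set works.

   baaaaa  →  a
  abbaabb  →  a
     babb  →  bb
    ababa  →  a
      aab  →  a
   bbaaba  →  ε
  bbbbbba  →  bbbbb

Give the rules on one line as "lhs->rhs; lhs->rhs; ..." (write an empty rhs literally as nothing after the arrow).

aa->a; ab->a; ba->

  | baaaaa => aaaa => aaa => aa => a
  | abbaabb => abaabb => aaabb => aabb => abb => ab => a
  | babb => bb
  | ababa => aaba => aba => aa => a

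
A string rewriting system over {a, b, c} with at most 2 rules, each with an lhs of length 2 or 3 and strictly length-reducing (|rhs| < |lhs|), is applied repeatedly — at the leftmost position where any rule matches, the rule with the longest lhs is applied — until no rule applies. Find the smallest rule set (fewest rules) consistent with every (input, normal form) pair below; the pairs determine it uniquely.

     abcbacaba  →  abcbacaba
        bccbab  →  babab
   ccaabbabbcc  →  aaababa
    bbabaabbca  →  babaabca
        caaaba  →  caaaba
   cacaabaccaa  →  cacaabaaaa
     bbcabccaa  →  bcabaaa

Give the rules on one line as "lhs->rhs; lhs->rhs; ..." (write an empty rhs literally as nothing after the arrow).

  | abcbacaba
  | bccbab => babab
  | ccaabbabbcc => aaabbabbcc => aaababbcc => aaababcc => aaababa
  | bbabaabbca => babaabbca => babaabca

bb->b; cc->a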